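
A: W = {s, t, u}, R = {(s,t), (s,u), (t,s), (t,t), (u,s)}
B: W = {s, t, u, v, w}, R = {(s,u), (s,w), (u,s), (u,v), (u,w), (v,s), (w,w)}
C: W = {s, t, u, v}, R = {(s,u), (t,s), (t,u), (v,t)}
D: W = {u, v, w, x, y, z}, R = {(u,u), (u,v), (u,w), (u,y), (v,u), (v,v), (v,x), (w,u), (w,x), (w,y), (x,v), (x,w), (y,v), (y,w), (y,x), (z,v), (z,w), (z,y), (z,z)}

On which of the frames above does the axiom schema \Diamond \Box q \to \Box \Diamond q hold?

A

The schema corresponds to convergence: \forall x \forall y \forall z (Rxy \wedge Rxz \to \exists w (Ryw \wedge Rzw)).
A: condition met.
B: fails — Ruv and Ruw but v and w have no common successor.
C: fails — Rsu and Rsu but u and u have no common successor.
D: fails — Ryx and Ryw but x and w have no common successor.
Valid on: A.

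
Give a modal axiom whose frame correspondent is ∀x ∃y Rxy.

This is seriality; the standard corresponding axiom is D: □q → ◇q.

□q → ◇q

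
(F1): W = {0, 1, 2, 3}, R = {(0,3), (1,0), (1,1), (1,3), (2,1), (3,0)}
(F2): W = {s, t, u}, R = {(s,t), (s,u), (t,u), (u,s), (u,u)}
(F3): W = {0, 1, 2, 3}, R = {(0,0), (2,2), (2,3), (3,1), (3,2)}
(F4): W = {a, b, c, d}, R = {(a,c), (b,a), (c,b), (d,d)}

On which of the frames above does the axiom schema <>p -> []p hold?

This is the axiom for partial functionality; its first-order frame correspondent is forall x forall y forall z (Rxy & Rxz -> y = z).
(F1): fails — 1 sees both 0 and 1.
(F2): fails — s sees both t and u.
(F3): fails — 2 sees both 2 and 3.
(F4): condition met.

(F4)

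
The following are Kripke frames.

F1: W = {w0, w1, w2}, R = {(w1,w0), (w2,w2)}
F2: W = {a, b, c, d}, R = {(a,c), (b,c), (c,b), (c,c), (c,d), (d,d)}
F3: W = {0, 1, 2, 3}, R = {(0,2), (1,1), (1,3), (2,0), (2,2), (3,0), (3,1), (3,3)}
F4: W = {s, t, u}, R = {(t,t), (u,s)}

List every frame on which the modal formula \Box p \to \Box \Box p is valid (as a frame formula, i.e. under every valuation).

The schema corresponds to transitivity: \forall x \forall y \forall z (Rxy \wedge Ryz \to Rxz).
F1: satisfies the condition.
F2: fails — Rbc and Rcd but not Rbd.
F3: fails — R02 and R20 but not R00.
F4: satisfies the condition.

F1, F4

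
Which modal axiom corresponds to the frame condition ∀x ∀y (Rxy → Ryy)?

□(□ψ → ψ)

A defining formula is □(□ψ → ψ) (the T□ axiom).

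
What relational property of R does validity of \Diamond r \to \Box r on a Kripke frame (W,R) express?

partial functionality

This schema is the CD axiom.
Its frame correspondent is partial functionality — \forall x \forall y \forall z (Rxy \wedge Rxz \to y = z).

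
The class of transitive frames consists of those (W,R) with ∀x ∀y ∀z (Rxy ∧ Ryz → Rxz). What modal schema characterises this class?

□s → □□s

The condition is transitivity. The 4 schema □s → □□s defines it.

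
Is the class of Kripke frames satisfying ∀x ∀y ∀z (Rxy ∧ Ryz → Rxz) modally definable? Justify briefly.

This is a Sahlqvist condition; the 4 axiom □p → □□p defines it.
Suppose □p→□□p is valid. Take Rxy, Ryz and set V(p)={w : Rxw}. Then □p at x, so □□p at x, so □p at y, so p at z, i.e. Rxz.

Definable; □p → □□p defines it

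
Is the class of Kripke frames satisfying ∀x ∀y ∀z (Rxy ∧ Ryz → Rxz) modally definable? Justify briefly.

The condition is transitivity. A defining modal formula is □r → □□r.

Yes — defined by □r → □□r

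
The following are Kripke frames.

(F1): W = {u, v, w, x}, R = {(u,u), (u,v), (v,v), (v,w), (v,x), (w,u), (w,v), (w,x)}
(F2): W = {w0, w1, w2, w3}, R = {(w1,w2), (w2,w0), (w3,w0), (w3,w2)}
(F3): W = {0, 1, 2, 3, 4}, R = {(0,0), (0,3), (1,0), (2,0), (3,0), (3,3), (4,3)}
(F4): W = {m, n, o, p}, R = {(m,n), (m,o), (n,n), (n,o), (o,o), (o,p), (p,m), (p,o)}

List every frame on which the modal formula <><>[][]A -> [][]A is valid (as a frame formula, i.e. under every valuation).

This is the axiom for a generalized confluence (Geach) condition; its first-order frame correspondent is forall x forall y forall z ((x R^2 y & x R^2 z) -> exists w (y R^2 w & z = w)).
(F1): fails — uR²x, uR²u but no t with xR²t and u=t.
(F2): fails — w1R²w0, w1R²w0 but no w with w0R²w and w0=w.
(F3): ✓.
(F4): fails — mR²o, mR²n but no w with oR²w and n=w.

(F3)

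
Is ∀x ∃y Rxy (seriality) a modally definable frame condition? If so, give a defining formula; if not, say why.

The condition is seriality. A defining modal formula is □r → ◇r.
Suppose □r→◇r is valid. At any x set V(r)=W. Then □r at x, so ◇r at x, so x has a successor.

Yes, by □r → ◇r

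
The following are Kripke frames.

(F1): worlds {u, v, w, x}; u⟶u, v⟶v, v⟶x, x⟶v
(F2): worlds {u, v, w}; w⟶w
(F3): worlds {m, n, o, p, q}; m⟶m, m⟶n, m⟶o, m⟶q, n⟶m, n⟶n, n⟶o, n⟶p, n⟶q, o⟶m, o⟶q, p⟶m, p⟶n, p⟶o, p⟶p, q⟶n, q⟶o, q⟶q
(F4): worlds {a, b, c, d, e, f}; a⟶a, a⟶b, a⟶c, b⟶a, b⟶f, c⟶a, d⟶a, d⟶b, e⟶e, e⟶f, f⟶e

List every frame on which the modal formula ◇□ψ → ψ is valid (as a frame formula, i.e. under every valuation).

Frame correspondent (Sahlqvist): ∀x ∀y (Rxy → Ryx) — i.e. symmetry.
(F1): condition met.
(F2): condition met.
(F3): fails — Rpm but not Rmp.
(F4): fails — Rbf but not Rfb.

(F1), (F2)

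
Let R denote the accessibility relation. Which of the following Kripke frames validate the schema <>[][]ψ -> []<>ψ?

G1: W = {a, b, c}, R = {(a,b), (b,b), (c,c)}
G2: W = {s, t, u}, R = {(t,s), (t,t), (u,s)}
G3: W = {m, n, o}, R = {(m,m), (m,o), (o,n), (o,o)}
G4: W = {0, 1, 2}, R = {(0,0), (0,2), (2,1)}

This is the axiom for a generalized confluence (Geach) condition; its first-order frame correspondent is forall x forall y forall z ((xRy & xRz) -> exists w (y R^2 w & zRw)).
G1: holds.
G2: fails — tRs, tRs but no w with sR²w and sRw.
G3: fails — oRn, oRn but no w with nR²w and nRw.
G4: fails — 0R2, 0R0 but no w with 2R²w and 0Rw.
Valid on: G1.

G1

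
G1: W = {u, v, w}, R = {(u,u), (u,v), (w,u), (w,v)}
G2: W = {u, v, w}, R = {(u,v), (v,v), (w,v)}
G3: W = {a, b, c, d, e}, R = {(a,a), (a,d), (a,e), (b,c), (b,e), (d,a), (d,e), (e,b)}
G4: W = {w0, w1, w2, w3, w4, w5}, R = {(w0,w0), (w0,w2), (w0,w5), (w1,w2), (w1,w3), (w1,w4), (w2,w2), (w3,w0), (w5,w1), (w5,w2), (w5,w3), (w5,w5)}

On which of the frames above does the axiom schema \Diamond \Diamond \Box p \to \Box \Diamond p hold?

G2

Frame correspondent (Sahlqvist): \forall x \forall y \forall z ((x R^2 y \wedge xRz) \to \exists w (yRw \wedge zRw)) — i.e. a generalized confluence (Geach) condition.
G1: fails — uR²u, uRv but no t with uRt and vRt.
G2: condition met.
G3: fails — aR²a, aRe but no w with aRw and eRw.
G4: fails — w0R²w3, w0Rw2 but no w with w3Rw and w2Rw.
Valid on: G2.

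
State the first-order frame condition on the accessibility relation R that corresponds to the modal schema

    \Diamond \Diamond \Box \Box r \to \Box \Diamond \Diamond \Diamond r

This is a Sahlqvist (Geach-type) schema ◇^2□^2r → □^1◇^3r.
Minimal-valuation argument: fix x; take any y with xR^2y and any z with xR^1z. Set V(r) to the set of worlds R-reachable from y in exactly 2 steps. Then □^2r holds at y, so the antecedent holds at x; validity forces ◇^3r at z, giving a w with zR^3w and yR^2w.
First-order correspondent: \forall x \forall y \forall z ((x R^2 y \wedge xRz) \to \exists w (y R^2 w \wedge z R^3 w)).

\forall x \forall y \forall z ((x R^2 y \wedge xRz) \to \exists w (y R^2 w \wedge z R^3 w))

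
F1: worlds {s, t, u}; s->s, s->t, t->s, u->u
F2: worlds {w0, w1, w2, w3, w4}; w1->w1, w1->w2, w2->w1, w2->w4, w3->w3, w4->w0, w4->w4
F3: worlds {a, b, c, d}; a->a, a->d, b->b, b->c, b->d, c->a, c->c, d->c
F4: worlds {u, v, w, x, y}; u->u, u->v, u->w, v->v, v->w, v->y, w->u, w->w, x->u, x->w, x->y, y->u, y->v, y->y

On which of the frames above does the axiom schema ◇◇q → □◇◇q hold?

Frame correspondent (Sahlqvist): ∀x ∀y ∀z ((xR²y ∧ xRz) → ∃w (y = w ∧ zR²w)) — i.e. a generalized confluence (Geach) condition.
F1: ✓.
F2: fails — w2R²w0, w2Rw1 but no w with w0=w and w1R²w.
F3: fails — aR²d, aRd but no w with d=w and dR²w.
F4: fails — uR²y, uRw but no t with y=t and wR²t.
Valid on: F1.

F1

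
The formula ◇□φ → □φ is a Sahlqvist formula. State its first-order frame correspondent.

The Euclidean property

This is frame-equivalent to ◇φ → □◇φ (substitute ¬φ for φ and contrapose).
Suppose ◇φ→□◇φ is valid. Take Rxy, Rxz and set V(φ)={y}. Then ◇φ at x, so □◇φ at x, so ◇φ at z, so some w with Rzw has φ; w=y, i.e. Rzy. By symmetry of the argument, Ryz.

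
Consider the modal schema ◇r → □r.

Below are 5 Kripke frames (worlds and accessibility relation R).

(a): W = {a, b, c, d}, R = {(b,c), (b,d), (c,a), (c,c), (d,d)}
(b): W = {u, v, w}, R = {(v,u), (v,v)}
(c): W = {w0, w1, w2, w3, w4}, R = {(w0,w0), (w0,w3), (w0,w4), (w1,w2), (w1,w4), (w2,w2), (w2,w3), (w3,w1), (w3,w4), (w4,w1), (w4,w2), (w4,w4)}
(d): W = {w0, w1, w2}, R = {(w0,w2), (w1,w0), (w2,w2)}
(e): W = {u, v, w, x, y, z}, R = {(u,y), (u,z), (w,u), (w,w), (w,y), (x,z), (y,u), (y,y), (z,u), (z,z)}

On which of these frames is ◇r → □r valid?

This is the axiom for partial functionality; its first-order frame correspondent is ∀x ∀y ∀z (Rxy ∧ Rxz → y = z).
(a): fails — b sees both c and d.
(b): fails — v sees both u and v.
(c): fails — w0 sees both w0 and w3.
(d): satisfies the condition.
(e): fails — u sees both y and z.
Valid on: (d).

(d)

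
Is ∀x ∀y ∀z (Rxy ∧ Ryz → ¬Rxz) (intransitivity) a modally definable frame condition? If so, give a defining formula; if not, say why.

No

Modal frame validity is preserved under surjective bounded morphisms.
The 5-cycle (worlds s,t,u,v,w with s→t→u→v→w→s) is intransitive. Mapping every world to a single reflexive point • is a surjective bounded morphism; the reflexive point is not intransitive (R••∧R•• but R••).
So the class is not modally definable.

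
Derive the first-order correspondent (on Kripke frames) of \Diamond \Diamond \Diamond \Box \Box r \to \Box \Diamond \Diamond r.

This is a Sahlqvist (Geach-type) schema ◇^3□^2r → □^1◇^2r.
First-order correspondent: \forall x \forall y \forall z ((x R^3 y \wedge xRz) \to \exists w (y R^2 w \wedge z R^2 w)).

\forall x \forall y \forall z ((x R^3 y \wedge xRz) \to \exists w (y R^2 w \wedge z R^2 w))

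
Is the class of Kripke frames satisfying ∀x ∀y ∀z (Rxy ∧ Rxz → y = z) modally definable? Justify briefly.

Yes — defined by ◇r → □r

Yes: it is partial functionality, defined by the CD schema ◇r → □r.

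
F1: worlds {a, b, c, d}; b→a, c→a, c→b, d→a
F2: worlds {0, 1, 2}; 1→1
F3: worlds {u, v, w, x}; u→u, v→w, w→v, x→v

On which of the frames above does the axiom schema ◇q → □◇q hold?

F2

This is the axiom for the Euclidean property; its first-order frame correspondent is ∀x ∀y ∀z (Rxy ∧ Rxz → Ryz).
F1: fails — Rba and Rba but not Raa.
F2: ✓.
F3: fails — Rvw and Rvw but not Rww.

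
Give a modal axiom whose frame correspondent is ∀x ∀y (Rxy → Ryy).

The condition is shift-reflexivity. The T□ schema □(□p → p) defines it.

□(□p → p)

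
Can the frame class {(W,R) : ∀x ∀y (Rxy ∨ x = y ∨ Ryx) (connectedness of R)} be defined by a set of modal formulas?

Not definable by any modal formula

Any modally definable frame class is closed under disjoint unions.
Take 2 disjoint single-world reflexive frames: each is trivially connected, but their disjoint union has 2 worlds with no edge between distinct components, so it is not connected.
Hence connectedness of R is not modally definable.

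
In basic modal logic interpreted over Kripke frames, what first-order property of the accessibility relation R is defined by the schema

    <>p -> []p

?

Partial functionality

This schema is the CD axiom.
Its frame correspondent is partial functionality — forall x forall y forall z (Rxy & Rxz -> y = z).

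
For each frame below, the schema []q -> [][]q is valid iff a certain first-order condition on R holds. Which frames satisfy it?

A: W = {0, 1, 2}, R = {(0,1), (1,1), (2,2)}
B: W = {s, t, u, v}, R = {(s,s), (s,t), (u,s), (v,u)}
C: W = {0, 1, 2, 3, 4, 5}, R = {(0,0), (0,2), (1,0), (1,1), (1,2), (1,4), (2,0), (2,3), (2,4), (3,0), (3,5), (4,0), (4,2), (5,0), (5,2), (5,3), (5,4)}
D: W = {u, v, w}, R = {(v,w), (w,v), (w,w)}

This is the axiom for transitivity; its first-order frame correspondent is forall x forall y forall z (Rxy & Ryz -> Rxz).
A: condition met.
B: fails — Rus and Rst but not Rut.
C: fails — R02 and R23 but not R03.
D: fails — Rvw and Rwv but not Rvv.

A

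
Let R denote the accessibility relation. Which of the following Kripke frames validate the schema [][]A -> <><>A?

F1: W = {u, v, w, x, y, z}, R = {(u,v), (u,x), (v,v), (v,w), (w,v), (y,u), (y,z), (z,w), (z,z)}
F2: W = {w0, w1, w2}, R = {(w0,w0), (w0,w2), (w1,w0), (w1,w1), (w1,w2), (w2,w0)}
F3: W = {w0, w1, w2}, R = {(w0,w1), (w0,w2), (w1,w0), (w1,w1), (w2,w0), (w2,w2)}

F2, F3

Frame correspondent (Sahlqvist): forall x exists w (x R^2 w & x R^2 w) — i.e. a generalized confluence (Geach) condition.
F1: fails — at x but no t with xR²t and xR²t.
F2: holds.
F3: holds.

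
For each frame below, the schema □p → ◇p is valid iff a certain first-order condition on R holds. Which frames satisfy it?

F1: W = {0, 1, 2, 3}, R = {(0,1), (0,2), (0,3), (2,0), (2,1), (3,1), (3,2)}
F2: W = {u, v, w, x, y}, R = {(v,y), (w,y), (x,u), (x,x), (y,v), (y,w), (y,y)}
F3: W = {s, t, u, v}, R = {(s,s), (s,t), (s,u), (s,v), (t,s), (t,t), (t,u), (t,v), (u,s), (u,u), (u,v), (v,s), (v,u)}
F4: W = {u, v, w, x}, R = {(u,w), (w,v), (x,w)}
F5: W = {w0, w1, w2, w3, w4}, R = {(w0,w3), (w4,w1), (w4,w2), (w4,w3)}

The schema corresponds to seriality: ∀x ∃y Rxy.
F1: fails — world 1 has no successor.
F2: fails — world u has no successor.
F3: holds.
F4: fails — world v has no successor.
F5: fails — world w1 has no successor.
Valid on: F3.

F3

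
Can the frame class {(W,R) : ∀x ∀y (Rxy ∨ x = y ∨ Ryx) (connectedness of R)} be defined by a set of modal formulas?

No

Modal frame validity is preserved under disjoint unions.
Take 4 disjoint single-world reflexive frames: each is trivially connected, but their disjoint union has 4 worlds with no edge between distinct components, so it is not connected.
So the class is not modally definable.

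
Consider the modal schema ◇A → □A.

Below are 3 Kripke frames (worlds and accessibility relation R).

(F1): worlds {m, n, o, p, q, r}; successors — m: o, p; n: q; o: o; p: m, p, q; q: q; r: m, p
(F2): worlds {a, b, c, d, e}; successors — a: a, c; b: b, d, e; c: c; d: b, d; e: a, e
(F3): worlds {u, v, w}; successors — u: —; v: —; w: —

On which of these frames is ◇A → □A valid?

This is the axiom for partial functionality; its first-order frame correspondent is ∀x ∀y ∀z (Rxy ∧ Rxz → y = z).
(F1): fails — m sees both o and p.
(F2): fails — a sees both a and c.
(F3): satisfies the condition.

(F3)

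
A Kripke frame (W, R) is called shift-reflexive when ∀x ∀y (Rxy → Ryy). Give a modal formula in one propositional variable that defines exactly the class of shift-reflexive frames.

This is shift-reflexivity; the standard corresponding axiom is T□: □(□q → q).

□(□q → q)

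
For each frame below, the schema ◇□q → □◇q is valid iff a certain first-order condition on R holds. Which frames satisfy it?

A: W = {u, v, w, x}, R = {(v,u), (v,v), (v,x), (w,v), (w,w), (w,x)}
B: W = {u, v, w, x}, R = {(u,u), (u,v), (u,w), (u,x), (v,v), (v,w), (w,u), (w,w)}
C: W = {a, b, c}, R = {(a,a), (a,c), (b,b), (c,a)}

C

The schema corresponds to convergence: ∀x ∀y ∀z (Rxy ∧ Rxz → ∃w (Ryw ∧ Rzw)).
A: fails — Rvv and Rvu but v and u have no common successor.
B: fails — Ruv and Rux but v and x have no common successor.
C: condition met.
Valid on: C.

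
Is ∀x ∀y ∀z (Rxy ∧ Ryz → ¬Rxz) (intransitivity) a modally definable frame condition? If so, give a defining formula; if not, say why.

Any modally definable frame class is closed under surjective bounded morphisms.
The 3-cycle (worlds a,b,c with a→b→c→a) is intransitive. Mapping every world to a single reflexive point • is a surjective bounded morphism; the reflexive point is not intransitive (R••∧R•• but R••).
So the class is not modally definable.

Not modally definable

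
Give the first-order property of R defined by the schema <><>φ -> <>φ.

forall x forall y (x R^2 y -> exists w (y = w & xRw))

This is a Sahlqvist (Geach-type) schema ◇^2□^0φ → □^0◇^1φ.
First-order correspondent: forall x forall y (x R^2 y -> exists w (y = w & xRw)).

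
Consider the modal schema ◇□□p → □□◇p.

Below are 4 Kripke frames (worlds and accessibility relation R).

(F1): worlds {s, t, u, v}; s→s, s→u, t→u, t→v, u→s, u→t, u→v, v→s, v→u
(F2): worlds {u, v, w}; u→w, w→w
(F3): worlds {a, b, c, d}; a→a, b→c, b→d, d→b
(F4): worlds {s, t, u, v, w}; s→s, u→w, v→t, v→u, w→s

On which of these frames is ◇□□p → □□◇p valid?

(F1), (F2)

Frame correspondent (Sahlqvist): ∀x ∀y ∀z ((xRy ∧ xR²z) → ∃w (yR²w ∧ zRw)) — i.e. a generalized confluence (Geach) condition.
(F1): condition met.
(F2): condition met.
(F3): fails — bRc, bR²b but no w with cR²w and bRw.
(F4): fails — vRt, vR²w but no w* with tR²w* and wRw*.
Valid on: (F1), (F2).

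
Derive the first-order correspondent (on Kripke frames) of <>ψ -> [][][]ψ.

This is a Sahlqvist (Geach-type) schema ◇^1□^0ψ → □^3◇^0ψ.
Minimal-valuation argument: fix x; take any y with xR^1y and any z with xR^3z. Set V(ψ) to the set of worlds R-reachable from y in exactly 0 steps. Then □^0ψ holds at y, so the antecedent holds at x; validity forces ◇^0ψ at z, giving a w with zR^0w and yR^0w.
First-order correspondent: forall x forall y forall z ((xRy & x R^3 z) -> exists w (y = w & z = w)).

forall x forall y forall z ((xRy & x R^3 z) -> exists w (y = w & z = w))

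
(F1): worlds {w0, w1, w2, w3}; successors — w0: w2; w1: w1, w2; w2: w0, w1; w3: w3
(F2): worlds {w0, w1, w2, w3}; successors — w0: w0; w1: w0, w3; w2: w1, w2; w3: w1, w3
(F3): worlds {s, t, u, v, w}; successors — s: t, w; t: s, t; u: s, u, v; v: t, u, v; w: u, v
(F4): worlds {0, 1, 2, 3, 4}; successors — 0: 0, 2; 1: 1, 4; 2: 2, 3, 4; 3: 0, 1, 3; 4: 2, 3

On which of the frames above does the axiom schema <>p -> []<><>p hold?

The schema corresponds to a generalized confluence (Geach) condition: forall x forall y forall z ((xRy & xRz) -> exists w (y = w & z R^2 w)).
(F1): satisfies the condition.
(F2): fails — w1Rw3, w1Rw0 but no w with w3=w and w0R²w.
(F3): fails — sRw, sRw but no w* with w=w* and wR²w*.
(F4): fails — 3R0, 3R1 but no w with 0=w and 1R²w.
Valid on: (F1).

(F1)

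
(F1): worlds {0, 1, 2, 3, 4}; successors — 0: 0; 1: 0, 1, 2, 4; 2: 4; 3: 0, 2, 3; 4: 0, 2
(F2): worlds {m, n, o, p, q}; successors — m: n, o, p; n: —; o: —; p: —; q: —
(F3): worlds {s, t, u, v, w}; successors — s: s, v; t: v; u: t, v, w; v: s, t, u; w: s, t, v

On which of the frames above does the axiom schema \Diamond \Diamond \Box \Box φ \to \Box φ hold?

(F2)

Frame correspondent (Sahlqvist): \forall x \forall y \forall z ((x R^2 y \wedge xRz) \to \exists w (y R^2 w \wedge z = w)) — i.e. a generalized confluence (Geach) condition.
(F1): fails — 1R²0, 1R1 but no w with 0R²w and 1=w.
(F2): ✓.
(F3): fails — sR²t, sRv but no w* with tR²w* and v=w*.
Valid on: (F2).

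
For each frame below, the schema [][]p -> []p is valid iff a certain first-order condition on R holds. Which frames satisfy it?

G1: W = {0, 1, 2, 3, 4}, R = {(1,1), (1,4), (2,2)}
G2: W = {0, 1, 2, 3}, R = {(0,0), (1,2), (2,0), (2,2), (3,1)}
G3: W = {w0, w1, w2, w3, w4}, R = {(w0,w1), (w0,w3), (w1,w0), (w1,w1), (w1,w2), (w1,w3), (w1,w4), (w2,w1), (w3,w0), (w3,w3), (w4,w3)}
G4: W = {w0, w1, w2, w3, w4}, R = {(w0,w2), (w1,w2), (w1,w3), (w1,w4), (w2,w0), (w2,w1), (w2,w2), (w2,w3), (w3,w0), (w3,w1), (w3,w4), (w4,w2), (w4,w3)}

G1, G3

The schema corresponds to density: forall x forall y (Rxy -> exists z (Rxz & Rzy)).
G1: holds.
G2: fails — R31 but no z with R3z and Rz1.
G3: holds.
G4: fails — Rw3w1 but no z with Rw3z and Rzw1.
Valid on: G1, G3.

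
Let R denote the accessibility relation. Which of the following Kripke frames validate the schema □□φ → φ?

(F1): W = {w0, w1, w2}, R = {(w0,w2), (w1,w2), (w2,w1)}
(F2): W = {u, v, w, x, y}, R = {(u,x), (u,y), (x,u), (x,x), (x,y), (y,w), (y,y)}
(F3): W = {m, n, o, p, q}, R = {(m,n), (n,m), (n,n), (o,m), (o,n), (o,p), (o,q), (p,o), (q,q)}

The schema corresponds to a generalized confluence (Geach) condition: ∀x ∃w (xR²w ∧ x = w).
(F1): fails — at w0 but no w with w0R²w and w0=w.
(F2): fails — at v but no t with vR²t and v=t.
(F3): ✓.
Valid on: (F3).

(F3)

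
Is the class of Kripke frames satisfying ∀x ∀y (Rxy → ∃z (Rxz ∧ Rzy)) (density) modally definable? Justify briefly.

Definable; □□p → □p defines it

This is a Sahlqvist condition; the C4 axiom □□p → □p defines it.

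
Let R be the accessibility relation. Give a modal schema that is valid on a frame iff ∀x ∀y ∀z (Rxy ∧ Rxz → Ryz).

◇s → □◇s

The condition is the Euclidean property. The 5 schema ◇s → □◇s defines it.
Suppose ◇s→□◇s is valid. Take Rxy, Rxz and set V(s)={y}. Then ◇s at x, so □◇s at x, so ◇s at z, so some w with Rzw has s; w=y, i.e. Rzy. By symmetry of the argument, Ryz.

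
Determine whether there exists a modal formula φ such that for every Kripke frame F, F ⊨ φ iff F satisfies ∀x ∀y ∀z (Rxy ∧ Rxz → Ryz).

This is a Sahlqvist condition; the 5 axiom ◇q → □◇q defines it.
Suppose ◇q→□◇q is valid. Take Rxy, Rxz and set V(q)={y}. Then ◇q at x, so □◇q at x, so ◇q at z, so some w with Rzw has q; w=y, i.e. Rzy. By symmetry of the argument, Ryz.

Yes — defined by ◇q → □◇q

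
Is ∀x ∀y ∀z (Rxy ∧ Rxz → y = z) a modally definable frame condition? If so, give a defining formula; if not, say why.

Yes: it is partial functionality, defined by the CD schema ◇q → □q.

Yes, by ◇q → □q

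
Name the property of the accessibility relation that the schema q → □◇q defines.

Suppose q→□◇q is valid. Take Rxy and set V(q)={x}. Then q at x, so □◇q at x, so ◇q at y, so some z with Ryz has q; z=x, i.e. Ryx.

symmetry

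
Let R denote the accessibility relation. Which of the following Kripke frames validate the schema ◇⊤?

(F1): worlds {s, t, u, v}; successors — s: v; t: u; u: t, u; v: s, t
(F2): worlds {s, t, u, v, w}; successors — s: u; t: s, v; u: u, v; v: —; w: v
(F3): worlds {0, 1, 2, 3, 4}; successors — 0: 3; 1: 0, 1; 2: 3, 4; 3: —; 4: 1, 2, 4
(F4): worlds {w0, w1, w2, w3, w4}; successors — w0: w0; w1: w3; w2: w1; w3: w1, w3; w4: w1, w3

(F1), (F4)

This is the axiom for seriality; its first-order frame correspondent is ∀x ∃y Rxy.
(F1): ✓.
(F2): fails — world v has no successor.
(F3): fails — world 3 has no successor.
(F4): ✓.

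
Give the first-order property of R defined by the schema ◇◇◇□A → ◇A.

∀x ∀y (xR³y → ∃w (yRw ∧ xRw))

This is a Sahlqvist (Geach-type) schema ◇^3□^1A → □^0◇^1A.
Minimal-valuation argument: fix x; take any y with xR^3y and any z with xR^0z. Set V(A) to the set of worlds R-reachable from y in exactly 1 step. Then □^1A holds at y, so the antecedent holds at x; validity forces ◇^1A at z, giving a w with zR^1w and yR^1w.
First-order correspondent: ∀x ∀y (xR³y → ∃w (yRw ∧ xRw)).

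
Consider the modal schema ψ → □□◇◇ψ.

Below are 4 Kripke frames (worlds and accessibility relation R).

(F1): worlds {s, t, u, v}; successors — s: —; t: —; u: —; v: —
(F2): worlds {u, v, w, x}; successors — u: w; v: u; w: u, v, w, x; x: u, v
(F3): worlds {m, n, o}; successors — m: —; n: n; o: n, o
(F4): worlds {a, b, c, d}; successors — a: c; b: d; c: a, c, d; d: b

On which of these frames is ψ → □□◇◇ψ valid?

(F1)

Frame correspondent (Sahlqvist): ∀x ∀z (xR²z → ∃w (x = w ∧ zR²w)) — i.e. a generalized confluence (Geach) condition.
(F1): condition met.
(F2): fails — uR²v but no t with u=t and vR²t.
(F3): fails — oR²n but no w with o=w and nR²w.
(F4): fails — aR²d but no w with a=w and dR²w.
Valid on: (F1).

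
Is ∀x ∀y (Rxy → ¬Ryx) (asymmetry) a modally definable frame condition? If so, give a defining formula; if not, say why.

Any modally definable frame class is closed under surjective bounded morphisms.
The 5-cycle (worlds s,t,u,v,w with s→t→u→v→w→s) is asymmetric. Mapping every world to a single reflexive point • is a surjective bounded morphism, and the reflexive point is not asymmetric (R•• but asymmetry requires ¬R••).
Hence asymmetry is not modally definable.

No — not modally definable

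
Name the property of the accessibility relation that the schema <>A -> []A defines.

partial functionality: forall x forall y forall z (Rxy & Rxz -> y = z)

This is the CD axiom.
It corresponds to partial functionality: forall x forall y forall z (Rxy & Rxz -> y = z).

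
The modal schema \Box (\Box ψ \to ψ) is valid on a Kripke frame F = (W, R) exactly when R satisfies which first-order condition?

Suppose □(□ψ→ψ) is valid. Take Rxy and set V(ψ)={w : Ryw}. Then at y, □ψ holds; since □(□ψ→ψ) at x, □ψ→ψ at y, so ψ at y, i.e. Ryy.
Conversely, any frame satisfying \forall x \forall y (Rxy \to Ryy) validates the schema.
Frame condition: \forall x \forall y (Rxy \to Ryy).

shift-reflexivity: \forall x \forall y (Rxy \to Ryy)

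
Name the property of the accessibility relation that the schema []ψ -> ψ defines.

Suppose □ψ→ψ is valid. At any x set V(ψ)={w : Rxw}. Then □ψ holds at x, so ψ holds at x, i.e. Rxx.

Reflexivity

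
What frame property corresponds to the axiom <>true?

seriality: forall x exists y Rxy

◇⊤ holds at w iff w has a successor, so frame-validity of ◇⊤ is exactly seriality. Equivalently via □φ → ◇φ:
Suppose □φ→◇φ is valid. At any x set V(φ)=W. Then □φ at x, so ◇φ at x, so x has a successor.
Conversely, on a frame with seriality the schema holds at every world under every valuation.
So the correspondent is seriality.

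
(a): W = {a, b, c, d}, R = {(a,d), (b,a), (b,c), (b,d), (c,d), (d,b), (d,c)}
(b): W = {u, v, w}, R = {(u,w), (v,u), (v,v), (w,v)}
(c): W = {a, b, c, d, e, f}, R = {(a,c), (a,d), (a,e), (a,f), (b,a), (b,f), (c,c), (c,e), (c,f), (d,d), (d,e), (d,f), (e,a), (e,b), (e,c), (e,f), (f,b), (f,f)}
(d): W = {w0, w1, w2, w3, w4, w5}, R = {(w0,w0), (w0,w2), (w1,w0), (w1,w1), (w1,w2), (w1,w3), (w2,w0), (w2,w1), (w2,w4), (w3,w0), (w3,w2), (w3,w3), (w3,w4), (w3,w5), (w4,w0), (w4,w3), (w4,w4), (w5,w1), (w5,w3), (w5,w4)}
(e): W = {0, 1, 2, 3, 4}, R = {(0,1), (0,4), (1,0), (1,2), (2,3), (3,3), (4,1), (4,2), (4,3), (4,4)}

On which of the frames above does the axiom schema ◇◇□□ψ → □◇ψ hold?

(c), (d)

Frame correspondent (Sahlqvist): ∀x ∀y ∀z ((xR²y ∧ xRz) → ∃w (yR²w ∧ zRw)) — i.e. a generalized confluence (Geach) condition.
(a): fails — bR²c, bRa but no w with cR²w and aRw.
(b): fails — vR²u, vRu but no t with uR²t and uRt.
(c): satisfies the condition.
(d): satisfies the condition.
(e): fails — 0R²1, 0R1 but no w with 1R²w and 1Rw.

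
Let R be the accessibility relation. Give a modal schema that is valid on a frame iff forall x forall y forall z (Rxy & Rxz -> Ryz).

This is the Euclidean property; the standard corresponding axiom is 5: ◇r → □◇r.
Suppose ◇r→□◇r is valid. Take Rxy, Rxz and set V(r)={y}. Then ◇r at x, so □◇r at x, so ◇r at z, so some w with Rzw has r; w=y, i.e. Rzy. By symmetry of the argument, Ryz.

◇r → □◇r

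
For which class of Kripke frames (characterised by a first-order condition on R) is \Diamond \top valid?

Seriality

◇⊤ holds at w iff w has a successor, so frame-validity of ◇⊤ is exactly seriality. Equivalently via □r → ◇r:
Suppose □r→◇r is valid. At any x set V(r)=W. Then □r at x, so ◇r at x, so x has a successor.
The converse is a direct semantic check.
So the correspondent is seriality.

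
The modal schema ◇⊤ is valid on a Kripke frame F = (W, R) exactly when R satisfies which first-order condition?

Seriality

This is a form of the D axiom.
It corresponds to seriality: ∀x ∃y Rxy.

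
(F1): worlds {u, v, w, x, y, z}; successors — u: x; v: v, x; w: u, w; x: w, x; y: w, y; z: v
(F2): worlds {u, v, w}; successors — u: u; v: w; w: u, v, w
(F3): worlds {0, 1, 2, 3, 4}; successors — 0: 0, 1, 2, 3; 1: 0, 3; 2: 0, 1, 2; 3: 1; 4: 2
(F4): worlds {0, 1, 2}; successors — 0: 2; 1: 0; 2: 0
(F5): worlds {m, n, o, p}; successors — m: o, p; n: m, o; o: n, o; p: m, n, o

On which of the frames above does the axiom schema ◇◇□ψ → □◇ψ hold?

Frame correspondent (Sahlqvist): ∀x ∀y ∀z ((xR²y ∧ xRz) → ∃w (yRw ∧ zRw)) — i.e. a generalized confluence (Geach) condition.
(F1): fails — vR²w, vRv but no t with wRt and vRt.
(F2): fails — wR²u, wRv but no t with uRt and vRt.
(F3): fails — 0R²1, 0R3 but no w with 1Rw and 3Rw.
(F4): fails — 0R²0, 0R2 but no w with 0Rw and 2Rw.
(F5): holds.
Valid on: (F5).

(F5)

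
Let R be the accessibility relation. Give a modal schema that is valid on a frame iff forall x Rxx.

This is reflexivity; the standard corresponding axiom is T: □s → s.
Suppose □s→s is valid. At any x set V(s)={w : Rxw}. Then □s holds at x, so s holds at x, i.e. Rxx.

□s → s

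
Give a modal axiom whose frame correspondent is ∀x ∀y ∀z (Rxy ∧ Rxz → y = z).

The condition is partial functionality. The CD schema ◇p → □p defines it.
Suppose ◇p→□p is valid. Take Rxy, Rxz and set V(p)={y}. Then ◇p at x, so □p at x, so p at z, i.e. z=y.

◇p → □p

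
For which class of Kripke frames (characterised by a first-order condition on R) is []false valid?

emptiness of R: forall x forall y ~Rxy

This is the Ver axiom.
Its frame correspondent is emptiness of R — forall x forall y ~Rxy.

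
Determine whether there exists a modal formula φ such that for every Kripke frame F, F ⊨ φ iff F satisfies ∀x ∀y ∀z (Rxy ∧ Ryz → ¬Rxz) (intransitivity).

Modal frame validity is preserved under surjective bounded morphisms.
The 5-cycle (worlds s,t,u,v,w with s→t→u→v→w→s) is intransitive. Mapping every world to a single reflexive point • is a surjective bounded morphism; the reflexive point is not intransitive (R••∧R•• but R••).
Hence intransitivity is not modally definable.

Not definable by any modal formula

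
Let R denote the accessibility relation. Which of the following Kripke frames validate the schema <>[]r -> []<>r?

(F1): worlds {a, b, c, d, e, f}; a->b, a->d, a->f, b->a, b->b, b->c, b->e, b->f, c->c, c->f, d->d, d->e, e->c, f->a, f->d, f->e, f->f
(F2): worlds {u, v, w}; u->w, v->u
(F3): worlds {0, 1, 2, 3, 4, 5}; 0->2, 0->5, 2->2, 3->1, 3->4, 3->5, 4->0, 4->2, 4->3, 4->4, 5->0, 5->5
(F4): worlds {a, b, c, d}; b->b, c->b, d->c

(F4)

The schema corresponds to convergence: forall x forall y forall z (Rxy & Rxz -> exists w (Ryw & Rzw)).
(F1): fails — Rbf and Rbe but f and e have no common successor.
(F2): fails — Ruw and Ruw but w and w have no common successor.
(F3): fails — R02 and R05 but 2 and 5 have no common successor.
(F4): ✓.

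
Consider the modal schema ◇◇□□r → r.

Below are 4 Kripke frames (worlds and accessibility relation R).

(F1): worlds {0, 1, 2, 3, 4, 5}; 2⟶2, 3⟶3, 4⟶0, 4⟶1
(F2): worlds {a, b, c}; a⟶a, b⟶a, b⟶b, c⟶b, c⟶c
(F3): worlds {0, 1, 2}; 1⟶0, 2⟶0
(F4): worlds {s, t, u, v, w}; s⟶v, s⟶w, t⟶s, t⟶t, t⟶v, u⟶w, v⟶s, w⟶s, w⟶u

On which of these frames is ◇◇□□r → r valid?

This is the axiom for a generalized confluence (Geach) condition; its first-order frame correspondent is ∀x ∀y (xR²y → ∃w (yR²w ∧ x = w)).
(F1): ✓.
(F2): fails — bR²a but no w with aR²w and b=w.
(F3): ✓.
(F4): fails — tR²s but no w* with sR²w* and t=w*.

(F1), (F3)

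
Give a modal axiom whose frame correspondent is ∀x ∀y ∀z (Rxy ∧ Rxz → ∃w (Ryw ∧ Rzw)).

The condition is convergence. The .2 schema ◇□p → □◇p defines it.

◇□p → □◇p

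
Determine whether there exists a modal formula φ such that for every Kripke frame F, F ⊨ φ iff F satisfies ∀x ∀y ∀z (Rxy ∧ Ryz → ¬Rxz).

Any modally definable frame class is closed under surjective bounded morphisms.
The 7-cycle (worlds w0,w1,w2,w3,w4,w5,w6 with w0→w1→w2→w3→w4→w5→w6→w0) is intransitive. Mapping every world to a single reflexive point • is a surjective bounded morphism; the reflexive point is not intransitive (R••∧R•• but R••).
Hence intransitivity is not modally definable.

No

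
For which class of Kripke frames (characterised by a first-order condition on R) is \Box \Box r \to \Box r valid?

Suppose □□r→□r is valid. Take Rxy and set V(r)={w : xR²w}. Then □□r at x, so □r at x, so r at y, i.e. ∃z(Rxz∧Rzy).

Density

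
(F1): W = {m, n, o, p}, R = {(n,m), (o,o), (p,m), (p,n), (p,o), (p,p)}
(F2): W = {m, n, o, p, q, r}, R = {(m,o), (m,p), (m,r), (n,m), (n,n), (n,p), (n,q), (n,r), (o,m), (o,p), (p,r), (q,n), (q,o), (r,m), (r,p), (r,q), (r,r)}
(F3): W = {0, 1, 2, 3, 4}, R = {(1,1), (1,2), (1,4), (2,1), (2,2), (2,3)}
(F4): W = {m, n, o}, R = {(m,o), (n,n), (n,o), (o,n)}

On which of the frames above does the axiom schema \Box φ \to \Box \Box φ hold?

This is the axiom for transitivity; its first-order frame correspondent is \forall x \forall y \forall z (Rxy \wedge Ryz \to Rxz).
(F1): ✓.
(F2): fails — Rom and Rmr but not Ror.
(F3): fails — R12 and R23 but not R13.
(F4): fails — Ron and Rno but not Roo.
Valid on: (F1).

(F1)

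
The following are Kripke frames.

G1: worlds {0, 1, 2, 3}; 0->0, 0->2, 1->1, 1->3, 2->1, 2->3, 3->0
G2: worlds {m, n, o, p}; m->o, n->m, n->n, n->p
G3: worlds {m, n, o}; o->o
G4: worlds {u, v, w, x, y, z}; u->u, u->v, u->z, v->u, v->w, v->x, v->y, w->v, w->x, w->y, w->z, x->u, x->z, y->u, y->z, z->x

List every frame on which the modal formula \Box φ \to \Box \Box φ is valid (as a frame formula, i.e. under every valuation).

This is the axiom for transitivity; its first-order frame correspondent is \forall x \forall y \forall z (Rxy \wedge Ryz \to Rxz).
G1: fails — R02 and R23 but not R03.
G2: fails — Rnm and Rmo but not Rno.
G3: holds.
G4: fails — Ruv and Rvw but not Ruw.

G3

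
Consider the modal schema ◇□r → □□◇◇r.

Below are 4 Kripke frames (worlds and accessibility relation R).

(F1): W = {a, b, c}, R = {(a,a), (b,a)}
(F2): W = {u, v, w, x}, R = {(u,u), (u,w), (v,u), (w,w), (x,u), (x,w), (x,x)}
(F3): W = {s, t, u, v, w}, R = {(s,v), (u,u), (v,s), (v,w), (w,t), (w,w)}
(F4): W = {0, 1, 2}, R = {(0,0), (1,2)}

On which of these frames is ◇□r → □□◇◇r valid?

The schema corresponds to a generalized confluence (Geach) condition: ∀x ∀y ∀z ((xRy ∧ xR²z) → ∃w (yRw ∧ zR²w)).
(F1): condition met.
(F2): condition met.
(F3): fails — vRs, vR²t but no w* with sRw* and tR²w*.
(F4): condition met.
Valid on: (F1), (F2), (F4).

(F1), (F2), (F4)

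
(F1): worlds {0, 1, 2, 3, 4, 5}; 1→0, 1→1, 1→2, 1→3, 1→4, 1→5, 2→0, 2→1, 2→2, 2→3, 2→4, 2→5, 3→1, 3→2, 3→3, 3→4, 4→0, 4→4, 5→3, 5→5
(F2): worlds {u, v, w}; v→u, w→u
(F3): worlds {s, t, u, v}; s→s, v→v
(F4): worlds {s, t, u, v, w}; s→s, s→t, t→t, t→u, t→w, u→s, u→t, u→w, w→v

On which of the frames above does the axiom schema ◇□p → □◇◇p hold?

(F3)

This is the axiom for a generalized confluence (Geach) condition; its first-order frame correspondent is ∀x ∀y ∀z ((xRy ∧ xRz) → ∃w (yRw ∧ zR²w)).
(F1): fails — 1R0, 1R0 but no w with 0Rw and 0R²w.
(F2): fails — vRu, vRu but no t with uRt and uR²t.
(F3): condition met.
(F4): fails — tRt, tRw but no w* with tRw* and wR²w*.
Valid on: (F3).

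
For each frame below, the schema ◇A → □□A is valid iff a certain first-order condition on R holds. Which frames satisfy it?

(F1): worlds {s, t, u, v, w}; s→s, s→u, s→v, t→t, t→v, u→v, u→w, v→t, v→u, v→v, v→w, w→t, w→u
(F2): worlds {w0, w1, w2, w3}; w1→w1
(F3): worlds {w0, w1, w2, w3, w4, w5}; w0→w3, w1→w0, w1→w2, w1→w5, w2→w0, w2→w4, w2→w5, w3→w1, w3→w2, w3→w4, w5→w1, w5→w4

Frame correspondent (Sahlqvist): ∀x ∀y ∀z ((xRy ∧ xR²z) → ∃w (y = w ∧ z = w)) — i.e. a generalized confluence (Geach) condition.
(F1): fails — sRs, sR²t but s ≠ t.
(F2): satisfies the condition.
(F3): fails — w0Rw3, w0R²w1 but w3 ≠ w1.

(F2)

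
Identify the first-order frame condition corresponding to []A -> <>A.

seriality

Suppose □A→◇A is valid. At any x set V(A)=W. Then □A at x, so ◇A at x, so x has a successor.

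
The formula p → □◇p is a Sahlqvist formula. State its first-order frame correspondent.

Suppose p→□◇p is valid. Take Rxy and set V(p)={x}. Then p at x, so □◇p at x, so ◇p at y, so some z with Ryz has p; z=x, i.e. Ryx.
Conversely, any frame satisfying ∀x ∀y (Rxy → Ryx) validates the schema.
So the correspondent is symmetry.

symmetry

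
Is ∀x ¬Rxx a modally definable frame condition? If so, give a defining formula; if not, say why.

If a class were modally definable it would be closed under surjective bounded morphisms (Goldblatt–Thomason).
The 4-cycle (worlds w0,w1,w2,w3 with w0→w1→w2→w3→w0) is irreflexive, and the map sending every world to a single reflexive point • is a surjective bounded morphism (forth: every edge maps to (•,•); back: every world has a successor). So any modal formula valid on the 4-cycle is also valid on the reflexive point, which is not irreflexive.
So the class is not modally definable.

No — not modally definable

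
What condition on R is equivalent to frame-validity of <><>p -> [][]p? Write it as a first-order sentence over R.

forall x forall y forall z ((x R^2 y & x R^2 z) -> exists w (y = w & z = w))

This is a Sahlqvist (Geach-type) schema ◇^2□^0p → □^2◇^0p.
First-order correspondent: forall x forall y forall z ((x R^2 y & x R^2 z) -> exists w (y = w & z = w)).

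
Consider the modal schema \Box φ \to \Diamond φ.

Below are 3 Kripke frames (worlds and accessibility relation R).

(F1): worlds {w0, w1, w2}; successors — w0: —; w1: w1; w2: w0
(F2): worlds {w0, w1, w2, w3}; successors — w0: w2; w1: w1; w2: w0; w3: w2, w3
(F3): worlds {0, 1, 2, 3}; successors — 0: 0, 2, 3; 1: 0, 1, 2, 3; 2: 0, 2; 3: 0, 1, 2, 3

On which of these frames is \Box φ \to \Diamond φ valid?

(F2), (F3)

The schema corresponds to seriality: \forall x \exists y Rxy.
(F1): fails — world w0 has no successor.
(F2): condition met.
(F3): condition met.
Valid on: (F2), (F3).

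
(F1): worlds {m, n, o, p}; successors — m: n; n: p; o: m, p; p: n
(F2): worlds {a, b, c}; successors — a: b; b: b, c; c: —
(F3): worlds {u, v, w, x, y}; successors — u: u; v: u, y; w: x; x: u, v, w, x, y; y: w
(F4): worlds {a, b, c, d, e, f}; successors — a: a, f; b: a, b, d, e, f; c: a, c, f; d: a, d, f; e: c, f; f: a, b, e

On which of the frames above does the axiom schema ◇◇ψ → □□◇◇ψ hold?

(F1)

This is the axiom for a generalized confluence (Geach) condition; its first-order frame correspondent is ∀x ∀y ∀z ((xR²y ∧ xR²z) → ∃w (y = w ∧ zR²w)).
(F1): holds.
(F2): fails — aR²b, aR²c but no w with b=w and cR²w.
(F3): fails — vR²w, vR²u but no t with w=t and uR²t.
(F4): fails — bR²c, bR²a but no w with c=w and aR²w.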